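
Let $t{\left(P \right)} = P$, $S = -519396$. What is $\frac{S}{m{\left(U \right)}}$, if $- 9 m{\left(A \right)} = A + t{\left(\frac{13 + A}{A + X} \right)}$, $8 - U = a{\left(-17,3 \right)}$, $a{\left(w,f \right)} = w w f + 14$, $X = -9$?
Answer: $- \frac{2061482724}{384563} \approx -5360.6$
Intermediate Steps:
$a{\left(w,f \right)} = 14 + f w^{2}$ ($a{\left(w,f \right)} = w^{2} f + 14 = f w^{2} + 14 = 14 + f w^{2}$)
$U = -873$ ($U = 8 - \left(14 + 3 \left(-17\right)^{2}\right) = 8 - \left(14 + 3 \cdot 289\right) = 8 - \left(14 + 867\right) = 8 - 881 = -873$)
$m{\left(A \right)} = - \frac{A}{9} - \frac{13 + A}{9 \left(-9 + A\right)}$ ($m{\left(A \right)} = - \frac{A + \frac{13 + A}{A - 9}}{9} = - \frac{A + \frac{13 + A}{-9 + A}}{9} = - \frac{A}{9} - \frac{13 + A}{9 \left(-9 + A\right)}$)
$\frac{S}{m{\left(U \right)}} = - \frac{519396}{\frac{1}{9} \frac{1}{-9 - 873} \left(-13 - \left(-873\right)^{2} + 8 \left(-873\right)\right)} = - \frac{519396}{\frac{1}{9} \frac{1}{-882} \left(-13 - 762129 - 6984\right)} = - \frac{519396}{\frac{1}{9} \left(- \frac{1}{882}\right) \left(-13 - 762129 - 6984\right)} = - \frac{519396}{\frac{1}{9} \left(- \frac{1}{882}\right) \left(-769126\right)} = - \frac{519396}{\frac{384563}{3969}} = \left(-519396\right) \frac{3969}{384563} = - \frac{2061482724}{384563}$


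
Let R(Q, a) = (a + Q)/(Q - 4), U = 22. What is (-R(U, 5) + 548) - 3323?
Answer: -5553/2 ≈ -2776.5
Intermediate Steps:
R(Q, a) = (Q + a)/(-4 + Q)
(-R(U, 5) + 548) - 3323 = (-(22 + 5)/(-4 + 22) + 548) - 3323 = (-27/18 + 548) - 3323 = (-1*3/2 + 548) - 3323 = (-3/2 + 548) - 3323 = 1093/2 - 3323 = -5553/2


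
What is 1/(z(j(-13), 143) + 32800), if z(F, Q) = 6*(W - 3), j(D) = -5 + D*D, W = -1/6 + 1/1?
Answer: 1/32787 ≈ 3.0500e-5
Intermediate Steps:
W = 5/6 (W = -1*1/6 + 1*1 = -1/6 + 1 = 5/6 ≈ 0.83333)
j(D) = -5 + D**2
z(F, Q) = -13 (z(F, Q) = 6*(5/6 - 3) = 6*(-13/6) = -13)
1/(z(j(-13), 143) + 32800) = 1/(-13 + 32800) = 1/32787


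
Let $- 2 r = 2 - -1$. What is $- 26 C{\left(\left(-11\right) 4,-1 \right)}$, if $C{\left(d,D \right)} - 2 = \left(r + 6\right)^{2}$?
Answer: $- \frac{1157}{2} \approx -578.5$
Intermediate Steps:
$r = - \frac{3}{2}$ ($r = - \frac{2 - -1}{2} = - \frac{2 + 1}{2} = \left(- \frac{1}{2}\right) 3 = - \frac{3}{2} \approx -1.5$)
$C{\left(d,D \right)} = \frac{89}{4}$ ($C{\left(d,D \right)} = 2 + \left(- \frac{3}{2} + 6\right)^{2} = 2 + \left(\frac{9}{2}\right)^{2} = 2 + \frac{81}{4} = \frac{89}{4}$)
$- 26 C{\left(\left(-11\right) 4,-1 \right)} = \left(-26\right) \frac{89}{4} = - \frac{1157}{2}$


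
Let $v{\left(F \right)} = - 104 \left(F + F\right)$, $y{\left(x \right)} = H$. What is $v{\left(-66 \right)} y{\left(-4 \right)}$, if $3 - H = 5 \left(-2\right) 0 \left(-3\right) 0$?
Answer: $41184$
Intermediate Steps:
$H = 3$ ($H = 3 - 5 \left(-2\right) 0 \left(-3\right) 0 = 3 - 5 \cdot 0 \left(-3\right) 0 = 3 - 5 \cdot 0 \cdot 0 = 3 - 5 \cdot 0 = 3 - 0 = 3 + 0 = 3$)
$y{\left(x \right)} = 3$
$v{\left(F \right)} = - 208 F$ ($v{\left(F \right)} = - 104 \cdot 2 F = - 208 F$)
$v{\left(-66 \right)} y{\left(-4 \right)} = \left(-208\right) \left(-66\right) 3 = 13728 \cdot 3 = 41184$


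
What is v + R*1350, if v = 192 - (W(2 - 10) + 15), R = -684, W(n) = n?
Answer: -923215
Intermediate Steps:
v = 185 (v = 192 - ((2 - 10) + 15) = 192 - (-8 + 15) = 192 - 1*7 = 192 - 7 = 185)
v + R*1350 = 185 - 684*1350 = 185 - 923400 = -923215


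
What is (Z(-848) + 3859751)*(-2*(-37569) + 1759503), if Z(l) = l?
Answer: 7079701658823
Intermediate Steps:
(Z(-848) + 3859751)*(-2*(-37569) + 1759503) = (-848 + 3859751)*(-2*(-37569) + 1759503) = 3858903*(75138 + 1759503) = 3858903*1834641 = 7079701658823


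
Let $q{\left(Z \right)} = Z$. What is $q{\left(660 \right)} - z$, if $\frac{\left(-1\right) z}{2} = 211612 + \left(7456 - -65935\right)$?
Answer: $570666$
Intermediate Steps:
$z = -570006$ ($z = - 2 \left(211612 + \left(7456 - -65935\right)\right) = - 2 \left(211612 + \left(7456 + 65935\right)\right) = - 2 \left(211612 + 73391\right) = \left(-2\right) 285003 = -570006$)
$q{\left(660 \right)} - z = 660 - -570006 = 660 + 570006 = 570666$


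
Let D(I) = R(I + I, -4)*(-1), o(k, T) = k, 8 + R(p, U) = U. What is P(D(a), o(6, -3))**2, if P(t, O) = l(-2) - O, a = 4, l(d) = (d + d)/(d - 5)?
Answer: 1444/49 ≈ 29.469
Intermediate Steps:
R(p, U) = -8 + U
l(d) = 2*d/(-5 + d) (l(d) = (2*d)/(-5 + d) = 2*d/(-5 + d))
D(I) = 12 (D(I) = (-8 - 4)*(-1) = -12*(-1) = 12)
P(t, O) = 4/7 - O (P(t, O) = 2*(-2)/(-5 - 2) - O = 2*(-2)/(-7) - O = 2*(-2)*(-1/7) - O = 4/7 - O)
P(D(a), o(6, -3))**2 = (4/7 - 1*6)**2 = (4/7 - 6)**2 = (-38/7)**2 = 1444/49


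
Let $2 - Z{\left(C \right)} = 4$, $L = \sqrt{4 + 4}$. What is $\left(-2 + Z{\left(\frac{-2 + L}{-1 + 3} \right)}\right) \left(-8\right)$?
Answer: $32$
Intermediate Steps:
$L = 2 \sqrt{2}$ ($L = \sqrt{8} = 2 \sqrt{2} \approx 2.8284$)
$Z{\left(C \right)} = -2$ ($Z{\left(C \right)} = 2 - 4 = -2$)
$\left(-2 + Z{\left(\frac{-2 + L}{-1 + 3} \right)}\right) \left(-8\right) = \left(-2 - 2\right) \left(-8\right) = \left(-4\right) \left(-8\right) = 32$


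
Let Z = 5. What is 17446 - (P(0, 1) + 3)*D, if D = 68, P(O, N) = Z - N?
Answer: 16970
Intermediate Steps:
P(O, N) = 5 - N
17446 - (P(0, 1) + 3)*D = 17446 - ((5 - 1*1) + 3)*68 = 17446 - ((5 - 1) + 3)*68 = 17446 - (4 + 3)*68 = 17446 - 7*68 = 17446 - 1*476 = 17446 - 476 = 16970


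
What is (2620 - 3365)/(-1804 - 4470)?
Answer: 745/6274 ≈ 0.11874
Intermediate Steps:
(2620 - 3365)/(-1804 - 4470) = -745/(-6274) = -745*(-1/6274) = 745/6274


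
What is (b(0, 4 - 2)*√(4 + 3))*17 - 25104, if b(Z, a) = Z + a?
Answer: -25104 + 34*√7 ≈ -25014.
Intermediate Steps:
(b(0, 4 - 2)*√(4 + 3))*17 - 25104 = ((0 + (4 - 2))*√(4 + 3))*17 - 25104 = ((0 + 2)*√7)*17 - 25104 = (2*√7)*17 - 25104 = 34*√7 - 25104 = -25104 + 34*√7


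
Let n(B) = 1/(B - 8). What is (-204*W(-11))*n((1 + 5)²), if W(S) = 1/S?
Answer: 51/77 ≈ 0.66234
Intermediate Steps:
n(B) = 1/(-8 + B)
(-204*W(-11))*n((1 + 5)²) = (-204/(-11))/(-8 + (1 + 5)²) = (-204*(-1/11))/(-8 + 6²) = 204/(11*(-8 + 36)) = (204/11)/28 = (204/11)*(1/28) = 51/77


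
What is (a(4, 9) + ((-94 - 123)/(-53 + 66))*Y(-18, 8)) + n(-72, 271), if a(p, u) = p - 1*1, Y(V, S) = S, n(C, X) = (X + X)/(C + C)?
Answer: -125707/936 ≈ -134.30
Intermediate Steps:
n(C, X) = X/C (n(C, X) = (2*X)/((2*C)) = (2*X)*(1/(2*C)) = X/C)
a(p, u) = -1 + p (a(p, u) = p - 1 = -1 + p)
(a(4, 9) + ((-94 - 123)/(-53 + 66))*Y(-18, 8)) + n(-72, 271) = ((-1 + 4) + ((-94 - 123)/(-53 + 66))*8) + 271/(-72) = (3 - 217/13*8) + 271*(-1/72) = (3 - 217*1/13*8) - 271/72 = (3 - 217/13*8) - 271/72 = (3 - 1736/13) - 271/72 = -1697/13 - 271/72 = -125707/936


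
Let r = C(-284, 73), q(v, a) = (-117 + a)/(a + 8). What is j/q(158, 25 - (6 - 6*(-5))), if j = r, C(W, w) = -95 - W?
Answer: 567/128 ≈ 4.4297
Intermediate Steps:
q(v, a) = (-117 + a)/(8 + a)
r = 189 (r = -95 - 1*(-284) = -95 + 284 = 189)
j = 189
j/q(158, 25 - (6 - 6*(-5))) = 189/(((-117 + (25 - (6 - 6*(-5))))/(8 + (25 - (6 - 6*(-5)))))) = 189/(((-117 + (25 - (6 + 30)))/(8 + (25 - (6 + 30))))) = 189/(((-117 + (25 - 1*36))/(8 + (25 - 1*36)))) = 189/(((-117 + (25 - 36))/(8 + (25 - 36)))) = 189/(((-117 - 11)/(8 - 11))) = 189/((-128/(-3))) = 189/((-1/3*(-128))) = 189/(128/3) = 189*(3/128) = 567/128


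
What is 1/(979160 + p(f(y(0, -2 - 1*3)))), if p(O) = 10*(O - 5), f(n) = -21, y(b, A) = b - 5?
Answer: 1/978900 ≈ 1.0216e-6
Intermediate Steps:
y(b, A) = -5 + b
p(O) = -50 + 10*O (p(O) = 10*(-5 + O) = -50 + 10*O)
1/(979160 + p(f(y(0, -2 - 1*3)))) = 1/(979160 + (-50 + 10*(-21))) = 1/(979160 + (-50 - 210)) = 1/(979160 - 260) = 1/978900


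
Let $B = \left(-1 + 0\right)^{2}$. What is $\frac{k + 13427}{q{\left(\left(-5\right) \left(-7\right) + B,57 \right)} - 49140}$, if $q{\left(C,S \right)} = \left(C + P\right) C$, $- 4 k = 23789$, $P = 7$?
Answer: $- \frac{9973}{63456} \approx -0.15716$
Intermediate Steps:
$k = - \frac{23789}{4}$ ($k = \left(- \frac{1}{4}\right) 23789 = - \frac{23789}{4} \approx -5947.3$)
$B = 1$ ($B = \left(-1\right)^{2} = 1$)
$q{\left(C,S \right)} = C \left(7 + C\right)$ ($q{\left(C,S \right)} = \left(C + 7\right) C = \left(7 + C\right) C = C \left(7 + C\right)$)
$\frac{k + 13427}{q{\left(\left(-5\right) \left(-7\right) + B,57 \right)} - 49140} = \frac{- \frac{23789}{4} + 13427}{\left(\left(-5\right) \left(-7\right) + 1\right) \left(7 + \left(\left(-5\right) \left(-7\right) + 1\right)\right) - 49140} = \frac{29919}{4 \left(\left(35 + 1\right) \left(7 + \left(35 + 1\right)\right) - 49140\right)} = \frac{29919}{4 \left(36 \left(7 + 36\right) - 49140\right)} = \frac{29919}{4 \left(36 \cdot 43 - 49140\right)} = \frac{29919}{4 \left(1548 - 49140\right)} = \frac{29919}{4 \left(-47592\right)} = \frac{29919}{4} \left(- \frac{1}{47592}\right) = - \frac{9973}{63456}$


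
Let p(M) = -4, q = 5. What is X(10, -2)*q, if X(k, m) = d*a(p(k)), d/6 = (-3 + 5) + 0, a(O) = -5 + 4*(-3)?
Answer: -1020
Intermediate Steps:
a(O) = -17 (a(O) = -5 - 12 = -17)
d = 12 (d = 6*((-3 + 5) + 0) = 6*(2 + 0) = 6*2 = 12)
X(k, m) = -204 (X(k, m) = 12*(-17) = -204)
X(10, -2)*q = -204*5 = -1020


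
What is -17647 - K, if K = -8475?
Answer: -9172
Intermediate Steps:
-17647 - K = -17647 - 1*(-8475) = -17647 + 8475 = -9172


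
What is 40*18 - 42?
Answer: 678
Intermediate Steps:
40*18 - 42 = 720 - 42 = 678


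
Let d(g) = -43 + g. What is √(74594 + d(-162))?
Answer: √74389 ≈ 272.74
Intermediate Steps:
√(74594 + d(-162)) = √(74594 + (-43 - 162)) = √(74594 - 205) = √74389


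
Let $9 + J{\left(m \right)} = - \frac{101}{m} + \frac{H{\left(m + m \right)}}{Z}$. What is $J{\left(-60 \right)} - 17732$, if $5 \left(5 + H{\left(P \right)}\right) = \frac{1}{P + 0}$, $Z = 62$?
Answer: $- \frac{219968527}{12400} \approx -17739.0$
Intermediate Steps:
$H{\left(P \right)} = -5 + \frac{1}{5 P}$ ($H{\left(P \right)} = -5 + \frac{1}{5 \left(P + 0\right)} = -5 + \frac{1}{5 P}$)
$J{\left(m \right)} = - \frac{563}{62} - \frac{62619}{620 m}$ ($J{\left(m \right)} = -9 + \left(- \frac{101}{m} + \frac{-5 + \frac{1}{5 \left(m + m\right)}}{62}\right) = -9 + \left(- \frac{101}{m} + \left(-5 + \frac{1}{5 \cdot 2 m}\right) \frac{1}{62}\right) = -9 + \left(- \frac{101}{m} + \left(-5 + \frac{\frac{1}{2} \frac{1}{m}}{5}\right) \frac{1}{62}\right) = -9 + \left(- \frac{101}{m} + \left(-5 + \frac{1}{10 m}\right) \frac{1}{62}\right) = -9 - \left(\frac{5}{62} + \frac{62619}{620 m}\right) = - \frac{563}{62} - \frac{62619}{620 m}$)
$J{\left(-60 \right)} - 17732 = \frac{-62619 - -337800}{620 \left(-60\right)} - 17732 = \frac{1}{620} \left(- \frac{1}{60}\right) \left(-62619 + 337800\right) - 17732 = \frac{1}{620} \left(- \frac{1}{60}\right) 275181 - 17732 = - \frac{91727}{12400} - 17732 = - \frac{219968527}{12400}$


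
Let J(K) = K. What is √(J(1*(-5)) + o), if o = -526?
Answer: 3*I*√59 ≈ 23.043*I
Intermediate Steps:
√(J(1*(-5)) + o) = √(1*(-5) - 526) = √(-5 - 526) = √(-531) = 3*I*√59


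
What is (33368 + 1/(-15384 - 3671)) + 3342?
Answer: 699509049/19055 ≈ 36710.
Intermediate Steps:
(33368 + 1/(-15384 - 3671)) + 3342 = (33368 + 1/(-19055)) + 3342 = (33368 - 1/19055) + 3342 = 635827239/19055 + 3342 = 699509049/19055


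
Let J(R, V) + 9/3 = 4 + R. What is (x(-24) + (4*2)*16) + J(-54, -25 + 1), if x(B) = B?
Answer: 51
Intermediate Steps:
J(R, V) = 1 + R (J(R, V) = -3 + (4 + R) = 1 + R)
(x(-24) + (4*2)*16) + J(-54, -25 + 1) = (-24 + (4*2)*16) + (1 - 54) = (-24 + 8*16) - 53 = (-24 + 128) - 53 = 104 - 53 = 51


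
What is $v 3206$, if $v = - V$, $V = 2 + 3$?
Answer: $-16030$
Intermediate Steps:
$V = 5$
$v = -5$ ($v = \left(-1\right) 5 = -5$)
$v 3206 = \left(-5\right) 3206 = -16030$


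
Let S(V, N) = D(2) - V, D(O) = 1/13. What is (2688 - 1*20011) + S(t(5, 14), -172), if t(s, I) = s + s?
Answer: -225328/13 ≈ -17333.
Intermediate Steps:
D(O) = 1/13 (D(O) = 1*(1/13) = 1/13)
t(s, I) = 2*s
S(V, N) = 1/13 - V
(2688 - 1*20011) + S(t(5, 14), -172) = (2688 - 1*20011) + (1/13 - 2*5) = (2688 - 20011) + (1/13 - 1*10) = -17323 + (1/13 - 10) = -17323 - 129/13 = -225328/13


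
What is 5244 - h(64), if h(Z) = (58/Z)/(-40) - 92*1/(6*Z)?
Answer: 20137967/3840 ≈ 5244.3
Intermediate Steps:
h(Z) = -1007/(60*Z) (h(Z) = (58/Z)*(-1/40) - 92*1/(6*Z) = -29/(20*Z) - 46/(3*Z) = -1007/(60*Z))
5244 - h(64) = 5244 - (-1007)/(60*64) = 5244 - 1*(-1007/3840) = 5244 + 1007/3840 = 20137967/3840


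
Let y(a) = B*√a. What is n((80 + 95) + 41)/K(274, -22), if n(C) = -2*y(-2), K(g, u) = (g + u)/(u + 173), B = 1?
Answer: -151*I*√2/126 ≈ -1.6948*I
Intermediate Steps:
K(g, u) = (g + u)/(173 + u)
y(a) = √a (y(a) = 1*√a = √a)
n(C) = -2*I*√2
n((80 + 95) + 41)/K(274, -22) = (-2*I*√2)/(((274 - 22)/(173 - 22))) = (-2*I*√2)/((252/151)) = (-2*I*√2)/(((1/151)*252)) = (-2*I*√2)/(252/151) = -2*I*√2*(151/252) = -151*I*√2/126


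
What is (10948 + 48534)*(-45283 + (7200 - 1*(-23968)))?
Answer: -839588430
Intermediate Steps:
(10948 + 48534)*(-45283 + (7200 - 1*(-23968))) = 59482*(-45283 + (7200 + 23968)) = 59482*(-45283 + 31168) = 59482*(-14115) = -839588430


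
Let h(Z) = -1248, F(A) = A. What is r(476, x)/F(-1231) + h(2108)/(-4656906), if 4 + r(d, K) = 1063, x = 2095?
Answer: -821687861/955441881 ≈ -0.86001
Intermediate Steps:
r(d, K) = 1059 (r(d, K) = -4 + 1063 = 1059)
r(476, x)/F(-1231) + h(2108)/(-4656906) = 1059/(-1231) - 1248/(-4656906) = 1059*(-1/1231) - 1248*(-1/4656906) = -1059/1231 + 208/776151 = -821687861/955441881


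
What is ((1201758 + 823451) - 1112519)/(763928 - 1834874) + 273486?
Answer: 16271545837/59497 ≈ 2.7349e+5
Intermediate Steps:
((1201758 + 823451) - 1112519)/(763928 - 1834874) + 273486 = (2025209 - 1112519)/(-1070946) + 273486 = 912690*(-1/1070946) + 273486 = -50705/59497 + 273486 = 16271545837/59497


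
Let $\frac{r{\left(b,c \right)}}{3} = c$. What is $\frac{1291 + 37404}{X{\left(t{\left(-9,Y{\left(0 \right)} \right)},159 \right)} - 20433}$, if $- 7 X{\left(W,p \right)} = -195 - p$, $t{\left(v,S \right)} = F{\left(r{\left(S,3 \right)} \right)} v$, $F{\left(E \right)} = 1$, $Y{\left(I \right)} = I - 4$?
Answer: $- \frac{270865}{142677} \approx -1.8984$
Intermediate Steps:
$r{\left(b,c \right)} = 3 c$
$Y{\left(I \right)} = -4 + I$
$t{\left(v,S \right)} = v$ ($t{\left(v,S \right)} = 1 v = v$)
$X{\left(W,p \right)} = \frac{195}{7} + \frac{p}{7}$ ($X{\left(W,p \right)} = - \frac{-195 - p}{7} = \frac{195}{7} + \frac{p}{7}$)
$\frac{1291 + 37404}{X{\left(t{\left(-9,Y{\left(0 \right)} \right)},159 \right)} - 20433} = \frac{1291 + 37404}{\left(\frac{195}{7} + \frac{1}{7} \cdot 159\right) - 20433} = \frac{38695}{\left(\frac{195}{7} + \frac{159}{7}\right) - 20433} = \frac{38695}{\frac{354}{7} - 20433} = \frac{38695}{- \frac{142677}{7}} = 38695 \left(- \frac{7}{142677}\right) = - \frac{270865}{142677}$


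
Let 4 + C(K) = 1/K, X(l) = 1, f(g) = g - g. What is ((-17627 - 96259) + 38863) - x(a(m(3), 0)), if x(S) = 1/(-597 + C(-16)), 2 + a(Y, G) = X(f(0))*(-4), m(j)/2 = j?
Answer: -721496175/9617 ≈ -75023.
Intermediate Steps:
m(j) = 2*j
f(g) = 0
C(K) = -4 + 1/K
a(Y, G) = -6 (a(Y, G) = -2 + 1*(-4) = -2 - 4 = -6)
x(S) = -16/9617 (x(S) = 1/(-597 + (-4 + 1/(-16))) = 1/(-597 + (-4 - 1/16)) = 1/(-597 - 65/16) = 1/(-9617/16) = -16/9617)
((-17627 - 96259) + 38863) - x(a(m(3), 0)) = ((-17627 - 96259) + 38863) - 1*(-16/9617) = (-113886 + 38863) + 16/9617 = -75023 + 16/9617 = -721496175/9617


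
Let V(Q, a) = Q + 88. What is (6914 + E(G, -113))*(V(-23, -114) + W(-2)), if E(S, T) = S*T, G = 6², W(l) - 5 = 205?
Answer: 782650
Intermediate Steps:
W(l) = 210 (W(l) = 5 + 205 = 210)
V(Q, a) = 88 + Q
G = 36
(6914 + E(G, -113))*(V(-23, -114) + W(-2)) = (6914 + 36*(-113))*((88 - 23) + 210) = (6914 - 4068)*(65 + 210) = 2846*275 = 782650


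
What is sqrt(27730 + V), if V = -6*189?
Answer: 2*sqrt(6649) ≈ 163.08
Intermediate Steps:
V = -1134
sqrt(27730 + V) = sqrt(27730 - 1134) = sqrt(26596) = 2*sqrt(6649)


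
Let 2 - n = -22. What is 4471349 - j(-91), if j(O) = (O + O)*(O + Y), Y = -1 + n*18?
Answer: 4533229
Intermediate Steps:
n = 24 (n = 2 - 1*(-22) = 2 + 22 = 24)
Y = 431 (Y = -1 + 24*18 = -1 + 432 = 431)
j(O) = 2*O*(431 + O) (j(O) = (O + O)*(O + 431) = (2*O)*(431 + O) = 2*O*(431 + O))
4471349 - j(-91) = 4471349 - 2*(-91)*(431 - 91) = 4471349 - 2*(-91)*340 = 4471349 - 1*(-61880) = 4471349 + 61880 = 4533229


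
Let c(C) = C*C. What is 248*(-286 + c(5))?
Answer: -64728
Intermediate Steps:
c(C) = C**2
248*(-286 + c(5)) = 248*(-286 + 5**2) = 248*(-286 + 25) = 248*(-261) = -64728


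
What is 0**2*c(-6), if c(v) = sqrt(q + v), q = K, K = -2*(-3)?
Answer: 0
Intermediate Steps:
K = 6
q = 6
c(v) = sqrt(6 + v)
0**2*c(-6) = 0**2*sqrt(6 - 6) = 0*sqrt(0) = 0*0 = 0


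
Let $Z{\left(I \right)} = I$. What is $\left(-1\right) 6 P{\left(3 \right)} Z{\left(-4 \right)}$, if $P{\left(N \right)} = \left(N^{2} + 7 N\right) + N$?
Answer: $792$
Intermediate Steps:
$P{\left(N \right)} = N^{2} + 8 N$
$\left(-1\right) 6 P{\left(3 \right)} Z{\left(-4 \right)} = \left(-1\right) 6 \cdot 3 \left(8 + 3\right) \left(-4\right) = - 6 \cdot 3 \cdot 11 \left(-4\right) = \left(-6\right) 33 \left(-4\right) = \left(-198\right) \left(-4\right) = 792$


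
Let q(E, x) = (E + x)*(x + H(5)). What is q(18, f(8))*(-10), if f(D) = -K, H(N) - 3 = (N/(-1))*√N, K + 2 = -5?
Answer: -2500 + 1250*√5 ≈ 295.08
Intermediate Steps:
K = -7 (K = -2 - 5 = -7)
H(N) = 3 - N^(3/2) (H(N) = 3 + (N/(-1))*√N = 3 + (N*(-1))*√N = 3 + (-N)*√N = 3 - N^(3/2))
f(D) = 7 (f(D) = -1*(-7) = 7)
q(E, x) = (E + x)*(3 + x - 5*√5) (q(E, x) = (E + x)*(x + (3 - 5^(3/2))) = (E + x)*(x + (3 - 5*√5)) = (E + x)*(3 + x - 5*√5))
q(18, f(8))*(-10) = (7² + 18*7 + 18*(3 - 5*√5) + 7*(3 - 5*√5))*(-10) = (49 + 126 + (54 - 90*√5) + (21 - 35*√5))*(-10) = (250 - 125*√5)*(-10) = -2500 + 1250*√5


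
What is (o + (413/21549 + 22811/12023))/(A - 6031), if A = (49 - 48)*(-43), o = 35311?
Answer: -831727133885/143061268218 ≈ -5.8138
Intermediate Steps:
A = -43 (A = 1*(-43) = -43)
(o + (413/21549 + 22811/12023))/(A - 6031) = (35311 + (413/21549 + 22811/12023))/(-43 - 6031) = (35311 + (413*(1/21549) + 22811*(1/12023)))/(-6074) = (35311 + (413/21549 + 22811/12023))*(-1/6074) = (35311 + 45138158/23553057)*(-1/6074) = (831727133885/23553057)*(-1/6074) = -831727133885/143061268218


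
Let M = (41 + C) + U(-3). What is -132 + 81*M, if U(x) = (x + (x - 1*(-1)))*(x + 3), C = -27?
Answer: 1002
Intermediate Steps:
U(x) = (1 + 2*x)*(3 + x) (U(x) = (x + (x + 1))*(3 + x) = (x + (1 + x))*(3 + x) = (1 + 2*x)*(3 + x))
M = 14 (M = (41 - 27) + (3 + 2*(-3)² + 7*(-3)) = 14 + (3 + 2*9 - 21) = 14 + (3 + 18 - 21) = 14 + 0 = 14)
-132 + 81*M = -132 + 81*14 = -132 + 1134 = 1002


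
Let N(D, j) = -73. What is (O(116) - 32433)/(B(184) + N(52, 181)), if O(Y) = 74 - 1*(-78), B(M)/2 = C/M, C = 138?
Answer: 64562/143 ≈ 451.48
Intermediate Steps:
B(M) = 276/M (B(M) = 2*(138/M) = 276/M)
O(Y) = 152 (O(Y) = 74 + 78 = 152)
(O(116) - 32433)/(B(184) + N(52, 181)) = (152 - 32433)/(276/184 - 73) = -32281/(276*(1/184) - 73) = -32281/(3/2 - 73) = -32281/(-143/2) = -32281*(-2/143) = 64562/143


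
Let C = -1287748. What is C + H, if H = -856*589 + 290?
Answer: -1791642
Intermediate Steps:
H = -503894 (H = -504184 + 290 = -503894)
C + H = -1287748 - 503894 = -1791642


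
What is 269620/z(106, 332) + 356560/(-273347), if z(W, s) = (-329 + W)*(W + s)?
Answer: -54263229790/13349447439 ≈ -4.0648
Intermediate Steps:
269620/z(106, 332) + 356560/(-273347) = 269620/(106² - 329*106 - 329*332 + 106*332) + 356560/(-273347) = 269620/(11236 - 34874 - 109228 + 35192) + 356560*(-1/273347) = 269620/(-97674) - 356560/273347 = 269620*(-1/97674) - 356560/273347 = -134810/48837 - 356560/273347 = -54263229790/13349447439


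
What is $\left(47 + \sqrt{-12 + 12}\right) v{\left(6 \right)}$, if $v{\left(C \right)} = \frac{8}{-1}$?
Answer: $-376$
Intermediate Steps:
$v{\left(C \right)} = -8$ ($v{\left(C \right)} = 8 \left(-1\right) = -8$)
$\left(47 + \sqrt{-12 + 12}\right) v{\left(6 \right)} = \left(47 + \sqrt{-12 + 12}\right) \left(-8\right) = \left(47 + \sqrt{0}\right) \left(-8\right) = \left(47 + 0\right) \left(-8\right) = 47 \left(-8\right) = -376$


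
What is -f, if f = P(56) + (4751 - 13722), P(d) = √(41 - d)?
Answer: 8971 - I*√15 ≈ 8971.0 - 3.873*I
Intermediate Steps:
f = -8971 + I*√15 (f = √(41 - 1*56) + (4751 - 13722) = √(41 - 56) - 8971 = √(-15) - 8971 = I*√15 - 8971 = -8971 + I*√15 ≈ -8971.0 + 3.873*I)
-f = -(-8971 + I*√15) = 8971 - I*√15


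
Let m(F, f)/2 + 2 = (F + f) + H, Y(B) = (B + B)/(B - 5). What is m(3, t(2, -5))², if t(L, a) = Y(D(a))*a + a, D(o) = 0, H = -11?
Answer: 900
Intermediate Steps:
Y(B) = 2*B/(-5 + B) (Y(B) = (2*B)/(-5 + B) = 2*B/(-5 + B))
t(L, a) = a (t(L, a) = (2*0/(-5 + 0))*a + a = (2*0/(-5))*a + a = (2*0*(-⅕))*a + a = 0*a + a = 0 + a = a)
m(F, f) = -26 + 2*F + 2*f (m(F, f) = -4 + 2*((F + f) - 11) = -4 + 2*(-11 + F + f) = -4 + (-22 + 2*F + 2*f) = -26 + 2*F + 2*f)
m(3, t(2, -5))² = (-26 + 2*3 + 2*(-5))² = (-26 + 6 - 10)² = (-30)² = 900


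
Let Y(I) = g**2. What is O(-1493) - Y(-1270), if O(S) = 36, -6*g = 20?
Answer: 224/9 ≈ 24.889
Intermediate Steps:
g = -10/3 (g = -1/6*20 = -10/3 ≈ -3.3333)
Y(I) = 100/9 (Y(I) = (-10/3)**2 = 100/9)
O(-1493) - Y(-1270) = 36 - 1*100/9 = 36 - 100/9 = 224/9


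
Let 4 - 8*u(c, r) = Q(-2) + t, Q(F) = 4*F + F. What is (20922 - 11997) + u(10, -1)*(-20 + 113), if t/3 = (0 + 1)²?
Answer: 72423/8 ≈ 9052.9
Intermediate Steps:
t = 3 (t = 3*(0 + 1)² = 3*1² = 3*1 = 3)
Q(F) = 5*F
u(c, r) = 11/8 (u(c, r) = ½ - (5*(-2) + 3)/8 = ½ - (-10 + 3)/8 = ½ - ⅛*(-7) = ½ + 7/8 = 11/8)
(20922 - 11997) + u(10, -1)*(-20 + 113) = (20922 - 11997) + 11*(-20 + 113)/8 = 8925 + (11/8)*93 = 8925 + 1023/8 = 72423/8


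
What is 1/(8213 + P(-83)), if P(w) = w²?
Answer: 1/15102 ≈ 6.6216e-5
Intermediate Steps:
1/(8213 + P(-83)) = 1/(8213 + (-83)²) = 1/(8213 + 6889) = 1/15102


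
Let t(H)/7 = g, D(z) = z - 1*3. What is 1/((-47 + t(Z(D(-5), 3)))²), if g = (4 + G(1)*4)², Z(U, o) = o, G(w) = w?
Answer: 1/160801 ≈ 6.2189e-6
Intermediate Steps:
D(z) = -3 + z (D(z) = z - 3 = -3 + z)
g = 64 (g = (4 + 1*4)² = (4 + 4)² = 8² = 64)
t(H) = 448 (t(H) = 7*64 = 448)
1/((-47 + t(Z(D(-5), 3)))²) = 1/((-47 + 448)²) = 1/(401²) = 1/160801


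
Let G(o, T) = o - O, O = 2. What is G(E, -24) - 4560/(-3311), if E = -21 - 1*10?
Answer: -104703/3311 ≈ -31.623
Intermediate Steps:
E = -31 (E = -21 - 10 = -31)
G(o, T) = -2 + o (G(o, T) = o - 1*2 = o - 2 = -2 + o)
G(E, -24) - 4560/(-3311) = (-2 - 31) - 4560/(-3311) = -33 - 4560*(-1/3311) = -33 + 4560/3311 = -104703/3311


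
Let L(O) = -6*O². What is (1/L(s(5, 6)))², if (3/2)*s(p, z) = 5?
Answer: 9/40000 ≈ 0.00022500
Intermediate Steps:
s(p, z) = 10/3 (s(p, z) = (⅔)*5 = 10/3)
(1/L(s(5, 6)))² = (1/(-6*(10/3)²))² = (1/(-6*100/9))² = (1/(-200/3))² = (-3/200)² = 9/40000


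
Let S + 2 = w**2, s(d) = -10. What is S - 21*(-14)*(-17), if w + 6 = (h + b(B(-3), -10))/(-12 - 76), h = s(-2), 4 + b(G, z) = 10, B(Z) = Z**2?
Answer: -2402839/484 ≈ -4964.5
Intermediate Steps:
b(G, z) = 6 (b(G, z) = -4 + 10 = 6)
h = -10
w = -131/22 (w = -6 + (-10 + 6)/(-12 - 76) = -6 - 4/(-88) = -6 - 4*(-1/88) = -6 + 1/22 = -131/22 ≈ -5.9545)
S = 16193/484 (S = -2 + (-131/22)**2 = -2 + 17161/484 = 16193/484 ≈ 33.457)
S - 21*(-14)*(-17) = 16193/484 - 21*(-14)*(-17) = 16193/484 - (-294)*(-17) = 16193/484 - 1*4998 = 16193/484 - 4998 = -2402839/484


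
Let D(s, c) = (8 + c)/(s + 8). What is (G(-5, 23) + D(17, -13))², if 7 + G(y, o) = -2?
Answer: 2116/25 ≈ 84.640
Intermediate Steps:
G(y, o) = -9 (G(y, o) = -7 - 2 = -9)
D(s, c) = (8 + c)/(8 + s)
(G(-5, 23) + D(17, -13))² = (-9 + (8 - 13)/(8 + 17))² = (-9 - 5/25)² = (-9 + (1/25)*(-5))² = (-9 - ⅕)² = (-46/5)² = 2116/25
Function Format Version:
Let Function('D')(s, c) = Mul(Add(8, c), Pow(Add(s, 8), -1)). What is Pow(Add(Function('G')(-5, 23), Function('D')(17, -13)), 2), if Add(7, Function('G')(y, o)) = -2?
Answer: Rational(2116, 25) ≈ 84.640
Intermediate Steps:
Function('G')(y, o) = -9 (Function('G')(y, o) = Add(-7, -2) = -9)
Function('D')(s, c) = Mul(Pow(Add(8, s), -1), Add(8, c)) (Function('D')(s, c) = Mul(Add(8, c), Pow(Add(8, s), -1)) = Mul(Pow(Add(8, s), -1), Add(8, c)))
Pow(Add(Function('G')(-5, 23), Function('D')(17, -13)), 2) = Pow(Add(-9, Mul(Pow(Add(8, 17), -1), Add(8, -13))), 2) = Pow(Add(-9, Mul(Pow(25, -1), -5)), 2) = Pow(Add(-9, Mul(Rational(1, 25), -5)), 2) = Pow(Add(-9, Rational(-1, 5)), 2) = Pow(Rational(-46, 5), 2) = Rational(2116, 25)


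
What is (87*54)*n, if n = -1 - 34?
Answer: -164430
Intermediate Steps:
n = -35
(87*54)*n = (87*54)*(-35) = 4698*(-35) = -164430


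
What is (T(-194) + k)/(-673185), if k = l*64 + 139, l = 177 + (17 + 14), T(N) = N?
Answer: -4419/224395 ≈ -0.019693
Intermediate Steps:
l = 208 (l = 177 + 31 = 208)
k = 13451 (k = 208*64 + 139 = 13312 + 139 = 13451)
(T(-194) + k)/(-673185) = (-194 + 13451)/(-673185) = 13257*(-1/673185) = -4419/224395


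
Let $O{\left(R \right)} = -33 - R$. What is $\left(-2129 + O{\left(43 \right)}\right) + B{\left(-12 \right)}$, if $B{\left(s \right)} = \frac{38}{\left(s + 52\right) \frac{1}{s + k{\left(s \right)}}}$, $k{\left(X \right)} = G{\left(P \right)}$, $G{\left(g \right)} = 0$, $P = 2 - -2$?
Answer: $- \frac{11082}{5} \approx -2216.4$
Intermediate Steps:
$P = 4$ ($P = 2 + 2 = 4$)
$k{\left(X \right)} = 0$
$B{\left(s \right)} = \frac{38 s}{52 + s}$ ($B{\left(s \right)} = \frac{38}{\left(s + 52\right) \frac{1}{s + 0}} = \frac{38}{\left(52 + s\right) \frac{1}{s}} = \frac{38}{\frac{1}{s} \left(52 + s\right)} = 38 \frac{s}{52 + s} = \frac{38 s}{52 + s}$)
$\left(-2129 + O{\left(43 \right)}\right) + B{\left(-12 \right)} = \left(-2129 - 76\right) + 38 \left(-12\right) \frac{1}{52 - 12} = \left(-2129 - 76\right) + 38 \left(-12\right) \frac{1}{40} = -2205 - \frac{57}{5} = - \frac{11082}{5}$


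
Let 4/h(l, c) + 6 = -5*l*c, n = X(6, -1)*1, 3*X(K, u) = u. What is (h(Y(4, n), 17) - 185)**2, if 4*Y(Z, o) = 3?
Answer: 2665760161/77841 ≈ 34246.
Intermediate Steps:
X(K, u) = u/3
n = -1/3 (n = ((1/3)*(-1))*1 = -1/3*1 = -1/3 ≈ -0.33333)
Y(Z, o) = 3/4 (Y(Z, o) = (1/4)*3 = 3/4)
h(l, c) = 4/(-6 - 5*c*l) (h(l, c) = 4/(-6 - 5*l*c) = 4/(-6 - 5*c*l))
(h(Y(4, n), 17) - 185)**2 = (-4/(6 + 5*17*(3/4)) - 185)**2 = (-4/(6 + 255/4) - 185)**2 = (-4/279/4 - 185)**2 = (-4*4/279 - 185)**2 = (-16/279 - 185)**2 = (-51631/279)**2 = 2665760161/77841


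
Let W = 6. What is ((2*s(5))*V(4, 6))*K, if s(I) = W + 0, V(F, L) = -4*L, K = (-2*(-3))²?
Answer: -10368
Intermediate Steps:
K = 36 (K = 6² = 36)
s(I) = 6 (s(I) = 6 + 0 = 6)
((2*s(5))*V(4, 6))*K = ((2*6)*(-4*6))*36 = (12*(-24))*36 = -288*36 = -10368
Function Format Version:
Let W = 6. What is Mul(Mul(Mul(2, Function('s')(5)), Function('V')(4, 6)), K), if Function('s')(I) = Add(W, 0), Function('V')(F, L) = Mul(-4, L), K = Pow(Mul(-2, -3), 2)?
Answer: -10368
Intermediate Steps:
K = 36 (K = Pow(6, 2) = 36)
Function('s')(I) = 6 (Function('s')(I) = Add(6, 0) = 6)
Mul(Mul(Mul(2, Function('s')(5)), Function('V')(4, 6)), K) = Mul(Mul(Mul(2, 6), Mul(-4, 6)), 36) = Mul(Mul(12, -24), 36) = Mul(-288, 36) = -10368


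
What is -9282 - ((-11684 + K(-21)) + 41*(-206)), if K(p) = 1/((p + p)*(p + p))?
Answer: 19135871/1764 ≈ 10848.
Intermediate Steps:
K(p) = 1/(4*p²) (K(p) = 1/((2*p)*(2*p)) = 1/(4*p²))
-9282 - ((-11684 + K(-21)) + 41*(-206)) = -9282 - ((-11684 + (¼)/(-21)²) + 41*(-206)) = -9282 - ((-11684 + (¼)*(1/441)) - 8446) = -9282 - ((-11684 + 1/1764) - 8446) = -9282 - (-20610575/1764 - 8446) = -9282 - 1*(-35509319/1764) = -9282 + 35509319/1764 = 19135871/1764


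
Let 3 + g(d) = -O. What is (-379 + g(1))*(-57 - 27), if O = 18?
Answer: 33600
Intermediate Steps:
g(d) = -21 (g(d) = -3 - 1*18 = -3 - 18 = -21)
(-379 + g(1))*(-57 - 27) = (-379 - 21)*(-57 - 27) = -400*(-84) = 33600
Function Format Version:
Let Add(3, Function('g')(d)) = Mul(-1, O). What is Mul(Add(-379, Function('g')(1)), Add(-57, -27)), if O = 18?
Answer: 33600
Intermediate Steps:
Function('g')(d) = -21 (Function('g')(d) = Add(-3, Mul(-1, 18)) = Add(-3, -18) = -21)
Mul(Add(-379, Function('g')(1)), Add(-57, -27)) = Mul(Add(-379, -21), Add(-57, -27)) = Mul(-400, -84) = 33600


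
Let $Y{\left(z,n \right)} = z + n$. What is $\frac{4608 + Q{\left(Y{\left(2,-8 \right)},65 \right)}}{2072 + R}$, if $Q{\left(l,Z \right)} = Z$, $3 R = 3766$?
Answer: $\frac{14019}{9982} \approx 1.4044$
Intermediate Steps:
$Y{\left(z,n \right)} = n + z$
$R = \frac{3766}{3}$ ($R = \frac{1}{3} \cdot 3766 = \frac{3766}{3} \approx 1255.3$)
$\frac{4608 + Q{\left(Y{\left(2,-8 \right)},65 \right)}}{2072 + R} = \frac{4608 + 65}{2072 + \frac{3766}{3}} = \frac{4673}{\frac{9982}{3}} = 4673 \cdot \frac{3}{9982} = \frac{14019}{9982}$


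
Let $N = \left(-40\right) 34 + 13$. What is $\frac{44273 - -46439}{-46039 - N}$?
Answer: $- \frac{22678}{11173} \approx -2.0297$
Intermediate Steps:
$N = -1347$ ($N = -1360 + 13 = -1347$)
$\frac{44273 - -46439}{-46039 - N} = \frac{44273 - -46439}{-46039 - -1347} = \frac{44273 + 46439}{-46039 + 1347} = \frac{90712}{-44692} = 90712 \left(- \frac{1}{44692}\right) = - \frac{22678}{11173}$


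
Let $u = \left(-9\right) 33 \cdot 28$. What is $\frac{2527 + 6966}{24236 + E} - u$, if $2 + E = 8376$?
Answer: $\frac{271194253}{32610} \approx 8316.3$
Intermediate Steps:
$E = 8374$ ($E = -2 + 8376 = 8374$)
$u = -8316$ ($u = \left(-297\right) 28 = -8316$)
$\frac{2527 + 6966}{24236 + E} - u = \frac{2527 + 6966}{24236 + 8374} - -8316 = \frac{9493}{32610} + 8316 = \frac{271194253}{32610}$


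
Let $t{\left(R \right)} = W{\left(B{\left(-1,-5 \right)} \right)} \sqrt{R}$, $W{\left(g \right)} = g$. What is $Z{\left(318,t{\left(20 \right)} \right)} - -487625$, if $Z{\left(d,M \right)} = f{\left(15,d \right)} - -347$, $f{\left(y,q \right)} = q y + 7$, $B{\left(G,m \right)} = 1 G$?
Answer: $492749$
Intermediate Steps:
$B{\left(G,m \right)} = G$
$f{\left(y,q \right)} = 7 + q y$
$t{\left(R \right)} = - \sqrt{R}$
$Z{\left(d,M \right)} = 354 + 15 d$ ($Z{\left(d,M \right)} = \left(7 + d 15\right) - -347 = \left(7 + 15 d\right) + 347 = 354 + 15 d$)
$Z{\left(318,t{\left(20 \right)} \right)} - -487625 = \left(354 + 15 \cdot 318\right) - -487625 = \left(354 + 4770\right) + 487625 = 5124 + 487625 = 492749$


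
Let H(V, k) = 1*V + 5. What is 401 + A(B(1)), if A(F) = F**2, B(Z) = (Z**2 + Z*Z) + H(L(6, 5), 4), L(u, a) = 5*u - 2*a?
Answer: 1130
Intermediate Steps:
L(u, a) = -2*a + 5*u
H(V, k) = 5 + V (H(V, k) = V + 5 = 5 + V)
B(Z) = 25 + 2*Z**2 (B(Z) = (Z**2 + Z*Z) + (5 + (-2*5 + 5*6)) = (Z**2 + Z**2) + (5 + (-10 + 30)) = 2*Z**2 + (5 + 20) = 2*Z**2 + 25 = 25 + 2*Z**2)
401 + A(B(1)) = 401 + (25 + 2*1**2)**2 = 401 + (25 + 2*1)**2 = 401 + (25 + 2)**2 = 401 + 27**2 = 401 + 729 = 1130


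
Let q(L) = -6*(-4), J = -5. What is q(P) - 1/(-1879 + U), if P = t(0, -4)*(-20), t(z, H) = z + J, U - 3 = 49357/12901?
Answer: 82811851/3450417 ≈ 24.001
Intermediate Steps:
U = 12580/1843 (U = 3 + 49357/12901 = 3 + 49357*(1/12901) = 3 + 7051/1843 = 12580/1843 ≈ 6.8258)
t(z, H) = -5 + z (t(z, H) = z - 5 = -5 + z)
P = 100 (P = (-5 + 0)*(-20) = -5*(-20) = 100)
q(L) = 24
q(P) - 1/(-1879 + U) = 24 - 1/(-1879 + 12580/1843) = 24 - 1/(-3450417/1843) = 24 - 1*(-1843/3450417) = 24 + 1843/3450417 = 82811851/3450417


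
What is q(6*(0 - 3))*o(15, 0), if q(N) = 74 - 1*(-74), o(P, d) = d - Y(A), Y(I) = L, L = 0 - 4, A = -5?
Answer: 592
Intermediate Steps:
L = -4
Y(I) = -4
o(P, d) = 4 + d (o(P, d) = d - 1*(-4) = d + 4 = 4 + d)
q(N) = 148 (q(N) = 74 + 74 = 148)
q(6*(0 - 3))*o(15, 0) = 148*(4 + 0) = 148*4 = 592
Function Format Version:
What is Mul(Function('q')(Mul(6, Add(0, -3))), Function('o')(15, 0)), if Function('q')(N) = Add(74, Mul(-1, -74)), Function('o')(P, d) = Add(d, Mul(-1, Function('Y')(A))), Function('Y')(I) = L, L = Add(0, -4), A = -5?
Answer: 592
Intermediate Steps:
L = -4
Function('Y')(I) = -4
Function('o')(P, d) = Add(4, d) (Function('o')(P, d) = Add(d, Mul(-1, -4)) = Add(d, 4) = Add(4, d))
Function('q')(N) = 148 (Function('q')(N) = Add(74, 74) = 148)
Mul(Function('q')(Mul(6, Add(0, -3))), Function('o')(15, 0)) = Mul(148, Add(4, 0)) = Mul(148, 4) = 592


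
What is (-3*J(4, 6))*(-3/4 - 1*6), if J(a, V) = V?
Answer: 243/2 ≈ 121.50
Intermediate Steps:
(-3*J(4, 6))*(-3/4 - 1*6) = (-3*6)*(-3/4 - 1*6) = -18*(-3*¼ - 6) = -18*(-¾ - 6) = -18*(-27/4) = 243/2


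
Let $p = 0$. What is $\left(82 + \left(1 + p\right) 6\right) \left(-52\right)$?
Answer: $-4576$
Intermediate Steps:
$\left(82 + \left(1 + p\right) 6\right) \left(-52\right) = \left(82 + \left(1 + 0\right) 6\right) \left(-52\right) = \left(82 + 1 \cdot 6\right) \left(-52\right) = \left(82 + 6\right) \left(-52\right) = 88 \left(-52\right) = -4576$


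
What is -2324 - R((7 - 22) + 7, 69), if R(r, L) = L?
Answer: -2393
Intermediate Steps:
-2324 - R((7 - 22) + 7, 69) = -2324 - 1*69 = -2324 - 69 = -2393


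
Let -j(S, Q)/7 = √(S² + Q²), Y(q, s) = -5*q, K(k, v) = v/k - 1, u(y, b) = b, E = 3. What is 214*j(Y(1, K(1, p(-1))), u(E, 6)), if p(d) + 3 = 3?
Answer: -1498*√61 ≈ -11700.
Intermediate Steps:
p(d) = 0 (p(d) = -3 + 3 = 0)
K(k, v) = -1 + v/k
j(S, Q) = -7*√(Q² + S²) (j(S, Q) = -7*√(S² + Q²) = -7*√(Q² + S²))
214*j(Y(1, K(1, p(-1))), u(E, 6)) = 214*(-7*√(6² + (-5*1)²)) = 214*(-7*√(36 + (-5)²)) = 214*(-7*√(36 + 25)) = 214*(-7*√61) = -1498*√61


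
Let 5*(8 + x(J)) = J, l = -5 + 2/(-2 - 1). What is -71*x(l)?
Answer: 9727/15 ≈ 648.47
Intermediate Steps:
l = -17/3 (l = -5 + 2/(-3) = -5 + 2*(-⅓) = -5 - ⅔ = -17/3 ≈ -5.6667)
x(J) = -8 + J/5
-71*x(l) = -71*(-8 + (⅕)*(-17/3)) = -71*(-8 - 17/15) = -71*(-137/15) = 9727/15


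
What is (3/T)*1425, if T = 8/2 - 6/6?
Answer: 1425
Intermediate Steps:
T = 3 (T = 8*(1/2) - 6*1/6 = 4 - 1 = 3)
(3/T)*1425 = (3/3)*1425 = (3*(1/3))*1425 = 1*1425 = 1425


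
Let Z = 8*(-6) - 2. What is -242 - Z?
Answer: -192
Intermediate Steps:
Z = -50 (Z = -48 - 2 = -50)
-242 - Z = -242 - 1*(-50) = -242 + 50 = -192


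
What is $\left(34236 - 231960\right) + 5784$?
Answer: $-191940$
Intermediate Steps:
$\left(34236 - 231960\right) + 5784 = -197724 + 5784 = -191940$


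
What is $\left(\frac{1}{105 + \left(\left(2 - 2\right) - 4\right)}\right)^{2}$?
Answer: $\frac{1}{10201} \approx 9.803 \cdot 10^{-5}$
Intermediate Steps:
$\left(\frac{1}{105 + \left(\left(2 - 2\right) - 4\right)}\right)^{2} = \left(\frac{1}{105 + \left(0 - 4\right)}\right)^{2} = \left(\frac{1}{105 - 4}\right)^{2} = \left(\frac{1}{101}\right)^{2} = \frac{1}{10201}$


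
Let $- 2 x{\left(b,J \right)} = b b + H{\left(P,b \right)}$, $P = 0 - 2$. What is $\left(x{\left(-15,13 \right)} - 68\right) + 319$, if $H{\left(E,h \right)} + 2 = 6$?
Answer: $\frac{273}{2} \approx 136.5$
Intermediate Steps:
$P = -2$
$H{\left(E,h \right)} = 4$ ($H{\left(E,h \right)} = -2 + 6 = 4$)
$x{\left(b,J \right)} = -2 - \frac{b^{2}}{2}$ ($x{\left(b,J \right)} = - \frac{b b + 4}{2} = - \frac{b^{2} + 4}{2} = - \frac{4 + b^{2}}{2} = -2 - \frac{b^{2}}{2}$)
$\left(x{\left(-15,13 \right)} - 68\right) + 319 = \left(\left(-2 - \frac{\left(-15\right)^{2}}{2}\right) - 68\right) + 319 = \left(\left(-2 - \frac{225}{2}\right) - 68\right) + 319 = \left(- \frac{229}{2} - 68\right) + 319 = - \frac{365}{2} + 319 = \frac{273}{2}$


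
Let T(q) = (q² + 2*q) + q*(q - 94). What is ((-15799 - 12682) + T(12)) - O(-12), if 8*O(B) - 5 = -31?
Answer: -117175/4 ≈ -29294.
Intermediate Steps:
T(q) = q² + 2*q + q*(-94 + q) (T(q) = (q² + 2*q) + q*(-94 + q) = q² + 2*q + q*(-94 + q))
O(B) = -13/4 (O(B) = 5/8 + (⅛)*(-31) = 5/8 - 31/8 = -13/4)
((-15799 - 12682) + T(12)) - O(-12) = ((-15799 - 12682) + 2*12*(-46 + 12)) - 1*(-13/4) = (-28481 + 2*12*(-34)) + 13/4 = (-28481 - 816) + 13/4 = -29297 + 13/4 = -117175/4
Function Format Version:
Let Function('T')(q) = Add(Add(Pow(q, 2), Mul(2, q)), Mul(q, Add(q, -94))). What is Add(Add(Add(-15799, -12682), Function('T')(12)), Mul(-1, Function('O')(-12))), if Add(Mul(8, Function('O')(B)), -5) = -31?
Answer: Rational(-117175, 4) ≈ -29294.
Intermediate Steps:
Function('T')(q) = Add(Pow(q, 2), Mul(2, q), Mul(q, Add(-94, q))) (Function('T')(q) = Add(Add(Pow(q, 2), Mul(2, q)), Mul(q, Add(-94, q))) = Add(Pow(q, 2), Mul(2, q), Mul(q, Add(-94, q))))
Function('O')(B) = Rational(-13, 4) (Function('O')(B) = Add(Rational(5, 8), Mul(Rational(1, 8), -31)) = Add(Rational(5, 8), Rational(-31, 8)) = Rational(-13, 4))
Add(Add(Add(-15799, -12682), Function('T')(12)), Mul(-1, Function('O')(-12))) = Add(Add(Add(-15799, -12682), Mul(2, 12, Add(-46, 12))), Mul(-1, Rational(-13, 4))) = Add(Add(-28481, Mul(2, 12, -34)), Rational(13, 4)) = Add(Add(-28481, -816), Rational(13, 4)) = Add(-29297, Rational(13, 4)) = Rational(-117175, 4)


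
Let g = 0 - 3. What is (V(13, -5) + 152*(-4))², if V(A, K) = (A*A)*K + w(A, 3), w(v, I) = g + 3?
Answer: 2111209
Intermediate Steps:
g = -3
w(v, I) = 0 (w(v, I) = -3 + 3 = 0)
V(A, K) = K*A² (V(A, K) = (A*A)*K + 0 = A²*K + 0 = K*A² + 0 = K*A²)
(V(13, -5) + 152*(-4))² = (-5*13² + 152*(-4))² = (-5*169 - 608)² = (-845 - 608)² = (-1453)² = 2111209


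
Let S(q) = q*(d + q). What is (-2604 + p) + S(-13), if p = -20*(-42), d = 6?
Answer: -1673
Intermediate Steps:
p = 840
S(q) = q*(6 + q)
(-2604 + p) + S(-13) = (-2604 + 840) - 13*(6 - 13) = -1764 - 13*(-7) = -1764 + 91 = -1673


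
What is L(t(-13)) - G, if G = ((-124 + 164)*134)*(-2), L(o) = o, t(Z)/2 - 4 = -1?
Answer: 10726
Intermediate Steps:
t(Z) = 6 (t(Z) = 8 + 2*(-1) = 8 - 2 = 6)
G = -10720 (G = (40*134)*(-2) = 5360*(-2) = -10720)
L(t(-13)) - G = 6 - 1*(-10720) = 6 + 10720 = 10726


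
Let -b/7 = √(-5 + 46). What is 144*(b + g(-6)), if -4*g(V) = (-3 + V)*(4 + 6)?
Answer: 3240 - 1008*√41 ≈ -3214.3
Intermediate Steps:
b = -7*√41 (b = -7*√(-5 + 46) = -7*√41 ≈ -44.822)
g(V) = 15/2 - 5*V/2 (g(V) = -(-3 + V)*(4 + 6)/4 = -(-3 + V)*10/4 = -(-30 + 10*V)/4 = 15/2 - 5*V/2)
144*(b + g(-6)) = 144*(-7*√41 + (15/2 - 5/2*(-6))) = 144*(-7*√41 + (15/2 + 15)) = 144*(-7*√41 + 45/2) = 144*(45/2 - 7*√41) = 3240 - 1008*√41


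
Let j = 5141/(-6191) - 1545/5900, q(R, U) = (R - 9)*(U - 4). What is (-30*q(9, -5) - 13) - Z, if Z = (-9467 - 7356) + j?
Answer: 122811417199/7305380 ≈ 16811.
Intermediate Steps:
q(R, U) = (-9 + R)*(-4 + U)
j = -7979399/7305380 (j = 5141*(-1/6191) - 1545*1/5900 = -5141/6191 - 309/1180 = -7979399/7305380 ≈ -1.0923)
Z = -122906387139/7305380 (Z = (-9467 - 7356) - 7979399/7305380 = -16823 - 7979399/7305380 = -122906387139/7305380 ≈ -16824.)
(-30*q(9, -5) - 13) - Z = (-30*(36 - 9*(-5) - 4*9 + 9*(-5)) - 13) - 1*(-122906387139/7305380) = (-30*(36 + 45 - 36 - 45) - 13) + 122906387139/7305380 = (-30*0 - 13) + 122906387139/7305380 = (0 - 13) + 122906387139/7305380 = -13 + 122906387139/7305380 = 122811417199/7305380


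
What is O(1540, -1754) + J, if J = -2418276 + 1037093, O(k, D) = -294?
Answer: -1381477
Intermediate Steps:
J = -1381183
O(1540, -1754) + J = -294 - 1381183 = -1381477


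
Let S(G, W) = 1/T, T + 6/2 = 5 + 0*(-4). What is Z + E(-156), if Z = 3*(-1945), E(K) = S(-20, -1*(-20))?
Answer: -11669/2 ≈ -5834.5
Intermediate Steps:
T = 2 (T = -3 + (5 + 0*(-4)) = -3 + (5 + 0) = -3 + 5 = 2)
S(G, W) = ½ (S(G, W) = 1/2 = ½)
E(K) = ½
Z = -5835
Z + E(-156) = -5835 + ½ = -11669/2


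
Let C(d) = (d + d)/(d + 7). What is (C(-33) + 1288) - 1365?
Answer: -968/13 ≈ -74.462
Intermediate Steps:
C(d) = 2*d/(7 + d) (C(d) = (2*d)/(7 + d) = 2*d/(7 + d))
(C(-33) + 1288) - 1365 = (2*(-33)/(7 - 33) + 1288) - 1365 = (2*(-33)/(-26) + 1288) - 1365 = (2*(-33)*(-1/26) + 1288) - 1365 = (33/13 + 1288) - 1365 = 16777/13 - 1365 = -968/13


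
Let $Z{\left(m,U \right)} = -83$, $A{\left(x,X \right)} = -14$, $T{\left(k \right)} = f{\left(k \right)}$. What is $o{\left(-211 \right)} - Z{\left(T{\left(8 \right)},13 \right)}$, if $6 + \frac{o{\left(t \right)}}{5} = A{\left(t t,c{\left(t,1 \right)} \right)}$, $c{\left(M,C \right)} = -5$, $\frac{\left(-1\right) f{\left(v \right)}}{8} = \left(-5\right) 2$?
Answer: $-17$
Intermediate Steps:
$f{\left(v \right)} = 80$ ($f{\left(v \right)} = - 8 \left(\left(-5\right) 2\right) = \left(-8\right) \left(-10\right) = 80$)
$T{\left(k \right)} = 80$
$o{\left(t \right)} = -100$ ($o{\left(t \right)} = -30 + 5 \left(-14\right) = -30 - 70 = -100$)
$o{\left(-211 \right)} - Z{\left(T{\left(8 \right)},13 \right)} = -100 - -83 = -100 + 83 = -17$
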